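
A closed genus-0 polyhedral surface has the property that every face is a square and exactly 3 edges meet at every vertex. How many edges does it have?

12

Each face has 4 edges and each edge borders two faces, so 2E = 4F.
Each vertex has degree 3, so 3V = 2E and hence V = 4F/3.
Euler: V − E + F = 2 ⇒ (4F/3) − (4F/2) + F = 2.
Multiply by 6: (8 − 12 + 6)F = 12, i.e. 2F = 12.
So F = 6, E = 4·6/2 = 12, V = 4·6/3 = 8.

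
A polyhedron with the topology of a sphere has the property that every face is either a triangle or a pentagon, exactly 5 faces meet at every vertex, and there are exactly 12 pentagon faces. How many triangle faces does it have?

80

Let x be the number of triangles; then F = 12 + x.
Edge–face incidences: 2E = 5·12 + 3·x = 60 + 3x.
Every vertex has degree 5, so 5V = 2E.
Euler: V − E + F = 2 ⇒ (2E)/5 − E + (12 + x) = 2.
Multiply by 10: 2·(2E) − 5·(2E) + 10·(12 + x) = 20, i.e. 120 + 10x − 3·(60 + 3x) = 20.
Collecting terms: x − 60 = 20, so x = 80.
Then 2E = 60 + 3·80 = 300, so E = 150, V = 2E/5 = 60, F = 12 + 80 = 92.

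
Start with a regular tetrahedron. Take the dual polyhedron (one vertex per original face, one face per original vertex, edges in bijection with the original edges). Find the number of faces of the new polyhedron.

The base solid has V = 4, E = 6, F = 4.
The dual swaps V and F and preserves E: V′ = F = 4, E′ = E = 6, F′ = V = 4.

4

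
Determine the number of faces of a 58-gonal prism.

60

A prism on an n-gon has two n-gon bases and n rectangular sides: V = 2·58 = 116, E = 3·58 = 174, F = 58 + 2 = 60.
Check: V − E + F = 116 − 174 + 60 = 2.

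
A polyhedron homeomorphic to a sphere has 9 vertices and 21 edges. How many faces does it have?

Here V − E + F = 2.
F = 2 − V + E = 2 − 9 + 21 = 14.

14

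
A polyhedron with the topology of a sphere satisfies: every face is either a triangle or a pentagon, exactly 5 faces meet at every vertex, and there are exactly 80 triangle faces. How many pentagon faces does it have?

Let x be the number of pentagons; then F = 80 + x.
Edge–face incidences: 2E = 3·80 + 5·x = 240 + 5x.
Every vertex has degree 5, so 5V = 2E.
Euler: V − E + F = 2 ⇒ (2E)/5 − E + (80 + x) = 2.
Multiply by 10: 2·(2E) − 5·(2E) + 10·(80 + x) = 20, i.e. 800 + 10x − 3·(240 + 5x) = 20.
Collecting terms: −5x + 80 = 20, so −5x = −60, so x = 12.
Then 2E = 240 + 5·12 = 300, so E = 150, V = 2E/5 = 60, F = 80 + 12 = 92.

12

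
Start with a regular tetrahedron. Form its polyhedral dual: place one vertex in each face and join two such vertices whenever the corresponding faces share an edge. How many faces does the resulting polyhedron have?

The base solid has V = 4, E = 6, F = 4.
The dual swaps V and F and preserves E: V′ = F = 4, E′ = E = 6, F′ = V = 4.

4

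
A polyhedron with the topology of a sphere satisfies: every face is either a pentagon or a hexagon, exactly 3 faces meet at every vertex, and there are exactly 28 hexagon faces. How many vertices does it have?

76

Let x be the number of pentagons; then F = 28 + x.
Edge–face incidences: 2E = 6·28 + 5·x = 168 + 5x.
Every vertex has degree 3, so 3V = 2E.
Euler: V − E + F = 2 ⇒ (2E)/3 − E + (28 + x) = 2.
Multiply by 6: 2·(2E) − 3·(2E) + 6·(28 + x) = 12, i.e. 168 + 6x − (168 + 5x) = 12.
Collecting terms: x = 12.
Then 2E = 168 + 5·12 = 228, so E = 114, V = 2E/3 = 76, F = 28 + 12 = 40.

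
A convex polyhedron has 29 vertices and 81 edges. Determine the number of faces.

Here V − E + F = 2.
F = 2 − V + E = 2 − 29 + 81 = 54.

54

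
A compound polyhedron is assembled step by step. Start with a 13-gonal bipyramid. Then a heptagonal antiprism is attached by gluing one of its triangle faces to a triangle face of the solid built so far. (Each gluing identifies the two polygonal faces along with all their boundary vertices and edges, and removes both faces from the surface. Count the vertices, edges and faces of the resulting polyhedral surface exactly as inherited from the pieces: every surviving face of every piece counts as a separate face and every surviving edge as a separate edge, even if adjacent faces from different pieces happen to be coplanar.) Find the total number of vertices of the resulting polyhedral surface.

26

A 13-gonal bipyramid: V=15, E=39, F=26.
Attach a heptagonal antiprism (V=14, E=28, F=16) along a 3-gon: merge 3 vertices and 3 edges, delete both glued faces → V=26, E=64, F=40.
Check: V − E + F = 26 − 64 + 40 = 2.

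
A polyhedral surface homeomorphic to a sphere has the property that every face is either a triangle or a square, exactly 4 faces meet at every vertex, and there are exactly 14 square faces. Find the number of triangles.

Let x be the number of triangles; then F = 14 + x.
Edge–face incidences: 2E = 4·14 + 3·x = 56 + 3x.
Every vertex has degree 4, so 4V = 2E.
Euler: V − E + F = 2 ⇒ (2E)/4 − E + (14 + x) = 2.
Multiply by 8: 2·(2E) − 4·(2E) + 8·(14 + x) = 16, i.e. 112 + 8x − 2·(56 + 3x) = 16.
Collecting terms: 2x = 16, so x = 8.
Then 2E = 56 + 3·8 = 80, so E = 40, V = 2E/4 = 20, F = 14 + 8 = 22.

8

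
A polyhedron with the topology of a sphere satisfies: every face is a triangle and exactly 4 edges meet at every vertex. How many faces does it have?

8

Each face has 3 edges and each edge borders two faces, so 2E = 3F.
Each vertex has degree 4, so 4V = 2E and hence V = 3F/4.
Euler: V − E + F = 2 ⇒ (3F/4) − (3F/2) + F = 2.
Multiply by 8: (6 − 12 + 8)F = 16, i.e. 2F = 16.
So F = 8, E = 3·8/2 = 12, V = 3·8/4 = 6.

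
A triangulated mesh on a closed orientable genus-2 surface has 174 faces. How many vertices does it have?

χ = 2 − 2·2 = -2, and every face is a triangle so 3F = 2E.
E = 3·174/2 = 261. Then V = -2 + E − F = -2 + 261 − 174 = 85.

85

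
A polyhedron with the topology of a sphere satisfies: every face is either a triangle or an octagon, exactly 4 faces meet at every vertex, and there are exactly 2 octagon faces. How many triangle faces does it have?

Let x be the number of triangles; then F = 2 + x.
Edge–face incidences: 2E = 8·2 + 3·x = 16 + 3x.
Every vertex has degree 4, so 4V = 2E.
Euler: V − E + F = 2 ⇒ (2E)/4 − E + (2 + x) = 2.
Multiply by 8: 2·(2E) − 4·(2E) + 8·(2 + x) = 16, i.e. 16 + 8x − 2·(16 + 3x) = 16.
Collecting terms: 2x − 16 = 16, so 2x = 32, so x = 16.
Then 2E = 16 + 3·16 = 64, so E = 32, V = 2E/4 = 16, F = 2 + 16 = 18.

16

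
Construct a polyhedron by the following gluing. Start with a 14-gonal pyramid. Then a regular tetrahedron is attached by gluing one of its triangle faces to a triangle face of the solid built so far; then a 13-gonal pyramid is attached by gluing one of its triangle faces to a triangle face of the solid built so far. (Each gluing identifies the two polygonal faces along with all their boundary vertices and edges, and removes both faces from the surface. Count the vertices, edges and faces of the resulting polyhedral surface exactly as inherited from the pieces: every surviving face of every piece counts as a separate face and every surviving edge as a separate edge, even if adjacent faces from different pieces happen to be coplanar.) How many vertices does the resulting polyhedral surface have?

A 14-gonal pyramid: V=15, E=28, F=15.
Attach a regular tetrahedron (V=4, E=6, F=4) along a 3-gon: merge 3 vertices and 3 edges, delete both glued faces → V=16, E=31, F=17.
Attach a 13-gonal pyramid (V=14, E=26, F=14) along a 3-gon: merge 3 vertices and 3 edges, delete both glued faces → V=27, E=54, F=29.
Check: V − E + F = 27 − 54 + 29 = 2.

27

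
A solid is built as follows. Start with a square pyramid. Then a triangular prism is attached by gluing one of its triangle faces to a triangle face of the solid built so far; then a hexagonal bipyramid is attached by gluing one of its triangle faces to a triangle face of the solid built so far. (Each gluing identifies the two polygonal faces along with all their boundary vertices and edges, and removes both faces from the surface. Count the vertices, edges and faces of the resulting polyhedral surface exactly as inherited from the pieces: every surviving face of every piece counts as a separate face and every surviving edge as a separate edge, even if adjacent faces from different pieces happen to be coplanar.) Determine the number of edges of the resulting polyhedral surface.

A square pyramid: V=5, E=8, F=5.
Attach a triangular prism (V=6, E=9, F=5) along a 3-gon: merge 3 vertices and 3 edges, delete both glued faces → V=8, E=14, F=8.
Attach a hexagonal bipyramid (V=8, E=18, F=12) along a 3-gon: merge 3 vertices and 3 edges, delete both glued faces → V=13, E=29, F=18.
Check: V − E + F = 13 − 29 + 18 = 2.

29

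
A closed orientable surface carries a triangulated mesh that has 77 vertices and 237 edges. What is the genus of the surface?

2

Every face is a triangle and each edge borders two faces, so 3F = 2·237, giving F = 158.
χ = V − E + F = 77 − 237 + 158 = -2.
For a closed orientable surface χ = 2 − 2g, so g = (2 − (-2))/2 = 2.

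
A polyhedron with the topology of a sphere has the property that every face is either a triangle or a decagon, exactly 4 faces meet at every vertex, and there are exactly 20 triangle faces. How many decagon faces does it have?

Let x be the number of decagons; then F = 20 + x.
Edge–face incidences: 2E = 3·20 + 10·x = 60 + 10x.
Every vertex has degree 4, so 4V = 2E.
Euler: V − E + F = 2 ⇒ (2E)/4 − E + (20 + x) = 2.
Multiply by 8: 2·(2E) − 4·(2E) + 8·(20 + x) = 16, i.e. 160 + 8x − 2·(60 + 10x) = 16.
Collecting terms: −12x + 40 = 16, so −12x = −24, so x = 2.
Then 2E = 60 + 10·2 = 80, so E = 40, V = 2E/4 = 20, F = 20 + 2 = 22.

2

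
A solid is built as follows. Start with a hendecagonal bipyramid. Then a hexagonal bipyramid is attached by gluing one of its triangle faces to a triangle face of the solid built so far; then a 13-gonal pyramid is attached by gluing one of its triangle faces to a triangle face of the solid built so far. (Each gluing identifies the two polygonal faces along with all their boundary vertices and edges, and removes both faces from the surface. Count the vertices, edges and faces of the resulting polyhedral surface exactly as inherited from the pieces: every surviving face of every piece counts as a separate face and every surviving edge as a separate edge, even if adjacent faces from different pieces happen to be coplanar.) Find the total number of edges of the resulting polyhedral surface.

71

A hendecagonal bipyramid: V=13, E=33, F=22.
Attach a hexagonal bipyramid (V=8, E=18, F=12) along a 3-gon: merge 3 vertices and 3 edges, delete both glued faces → V=18, E=48, F=32.
Attach a 13-gonal pyramid (V=14, E=26, F=14) along a 3-gon: merge 3 vertices and 3 edges, delete both glued faces → V=29, E=71, F=44.
Check: V − E + F = 29 − 71 + 44 = 2.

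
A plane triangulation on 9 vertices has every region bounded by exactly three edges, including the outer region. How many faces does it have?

14

In a plane triangulation 3F = 2E and V − E + F = 2, so F = 2V − 4 = 2·9 − 4 = 14.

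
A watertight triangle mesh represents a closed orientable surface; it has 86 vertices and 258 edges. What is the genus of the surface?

1

Every face is a triangle and each edge borders two faces, so 3F = 2·258, giving F = 172.
χ = V − E + F = 86 − 258 + 172 = 0.
For a closed orientable surface χ = 2 − 2g, so g = (2 − (0))/2 = 1.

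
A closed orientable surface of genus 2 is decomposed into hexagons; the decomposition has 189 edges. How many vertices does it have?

124

χ = 2 − 2·2 = -2, and every face is a hexagon so 6F = 2E.
F = 2E/6 = 63. Then V = -2 + E − F = -2 + 189 − 63 = 124.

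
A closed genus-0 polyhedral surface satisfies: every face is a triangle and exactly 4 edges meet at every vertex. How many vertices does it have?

Each face has 3 edges and each edge borders two faces, so 2E = 3F.
Each vertex has degree 4, so 4V = 2E and hence V = 3F/4.
Euler: V − E + F = 2 ⇒ (3F/4) − (3F/2) + F = 2.
Multiply by 8: (6 − 12 + 8)F = 16, i.e. 2F = 16.
So F = 8, E = 3·8/2 = 12, V = 3·8/4 = 6.

6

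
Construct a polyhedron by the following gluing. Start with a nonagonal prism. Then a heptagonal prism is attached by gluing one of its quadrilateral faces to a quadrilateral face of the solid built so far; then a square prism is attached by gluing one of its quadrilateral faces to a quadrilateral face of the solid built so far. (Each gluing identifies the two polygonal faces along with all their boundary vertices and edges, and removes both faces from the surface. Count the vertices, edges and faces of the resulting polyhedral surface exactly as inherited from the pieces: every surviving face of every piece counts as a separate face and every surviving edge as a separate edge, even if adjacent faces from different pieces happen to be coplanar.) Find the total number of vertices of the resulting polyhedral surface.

32

A nonagonal prism: V=18, E=27, F=11.
Attach a heptagonal prism (V=14, E=21, F=9) along a 4-gon: merge 4 vertices and 4 edges, delete both glued faces → V=28, E=44, F=18.
Attach a square prism (V=8, E=12, F=6) along a 4-gon: merge 4 vertices and 4 edges, delete both glued faces → V=32, E=52, F=22.
Check: V − E + F = 32 − 52 + 22 = 2.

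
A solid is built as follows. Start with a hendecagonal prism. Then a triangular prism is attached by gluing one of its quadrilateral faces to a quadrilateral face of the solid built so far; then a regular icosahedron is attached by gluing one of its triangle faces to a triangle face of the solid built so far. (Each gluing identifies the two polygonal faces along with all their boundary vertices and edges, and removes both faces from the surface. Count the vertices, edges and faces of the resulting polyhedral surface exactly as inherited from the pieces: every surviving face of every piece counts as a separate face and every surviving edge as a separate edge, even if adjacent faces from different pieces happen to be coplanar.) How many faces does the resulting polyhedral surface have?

34

A hendecagonal prism: V=22, E=33, F=13.
Attach a triangular prism (V=6, E=9, F=5) along a 4-gon: merge 4 vertices and 4 edges, delete both glued faces → V=24, E=38, F=16.
Attach a regular icosahedron (V=12, E=30, F=20) along a 3-gon: merge 3 vertices and 3 edges, delete both glued faces → V=33, E=65, F=34.
Check: V − E + F = 33 − 65 + 34 = 2.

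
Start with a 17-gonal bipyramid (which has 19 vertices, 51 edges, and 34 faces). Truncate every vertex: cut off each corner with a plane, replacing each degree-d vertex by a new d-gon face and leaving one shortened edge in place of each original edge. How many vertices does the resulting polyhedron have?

Truncation replaces each original edge-end by a new vertex, so V′ = 2E = 102.
Each original edge survives, and each old vertex of degree d contributes d new edges; summing degrees gives Σd = 2E, so E′ = E + 2E = 3E = 153.
Each original face survives and each original vertex becomes one new face: F′ = F + V = 53.

102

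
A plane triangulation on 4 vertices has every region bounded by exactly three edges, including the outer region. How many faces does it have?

In a plane triangulation 3F = 2E and V − E + F = 2, so F = 2V − 4 = 2·4 − 4 = 4.

4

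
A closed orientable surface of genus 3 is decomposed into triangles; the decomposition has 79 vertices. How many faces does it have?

166

χ = 2 − 2·3 = -4, and every face is a triangle so 3F = 2E.
V − E + F = -4 with E = 3F/2 gives 79 − (3/2 − 1)·F = -4, so F = 166 and E = 249.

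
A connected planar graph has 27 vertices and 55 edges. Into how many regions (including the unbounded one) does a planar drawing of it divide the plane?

Euler's formula for a connected plane graph: V − E + F = 2, so F = 2 − 27 + 55 = 30.

30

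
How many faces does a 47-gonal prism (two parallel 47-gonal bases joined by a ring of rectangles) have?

A prism on an n-gon has two n-gon bases and n rectangular sides: V = 2·47 = 94, E = 3·47 = 141, F = 47 + 2 = 49.
Check: V − E + F = 94 − 141 + 49 = 2.

49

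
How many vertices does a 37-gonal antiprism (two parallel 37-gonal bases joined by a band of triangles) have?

74

An antiprism on an n-gon has two n-gon caps and 2n triangles: V = 2·37 = 74, E = 4·37 = 148, F = 2·37 + 2 = 76.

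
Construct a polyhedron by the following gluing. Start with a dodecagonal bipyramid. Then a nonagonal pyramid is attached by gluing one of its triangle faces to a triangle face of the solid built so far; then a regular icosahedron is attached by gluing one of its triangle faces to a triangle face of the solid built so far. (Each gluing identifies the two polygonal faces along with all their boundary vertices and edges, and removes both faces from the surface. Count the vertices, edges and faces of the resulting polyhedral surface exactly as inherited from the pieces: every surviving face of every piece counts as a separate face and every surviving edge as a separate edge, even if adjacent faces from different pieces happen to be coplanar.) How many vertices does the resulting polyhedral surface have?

30

A dodecagonal bipyramid: V=14, E=36, F=24.
Attach a nonagonal pyramid (V=10, E=18, F=10) along a 3-gon: merge 3 vertices and 3 edges, delete both glued faces → V=21, E=51, F=32.
Attach a regular icosahedron (V=12, E=30, F=20) along a 3-gon: merge 3 vertices and 3 edges, delete both glued faces → V=30, E=78, F=50.
Check: V − E + F = 30 − 78 + 50 = 2.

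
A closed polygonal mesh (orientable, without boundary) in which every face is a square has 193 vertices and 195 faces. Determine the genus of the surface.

Every face is a square, so 2E = 4·195 = 780, giving E = 390.
χ = V − E + F = 193 − 390 + 195 = -2.
For a closed orientable surface χ = 2 − 2g, so g = (2 − (-2))/2 = 2.

2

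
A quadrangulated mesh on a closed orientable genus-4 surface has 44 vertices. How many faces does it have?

50

χ = 2 − 2·4 = -6, and every face is a square so 4F = 2E.
V − E + F = -6 with E = 4F/2 gives 44 − (4/2 − 1)·F = -6, so F = 50 and E = 100.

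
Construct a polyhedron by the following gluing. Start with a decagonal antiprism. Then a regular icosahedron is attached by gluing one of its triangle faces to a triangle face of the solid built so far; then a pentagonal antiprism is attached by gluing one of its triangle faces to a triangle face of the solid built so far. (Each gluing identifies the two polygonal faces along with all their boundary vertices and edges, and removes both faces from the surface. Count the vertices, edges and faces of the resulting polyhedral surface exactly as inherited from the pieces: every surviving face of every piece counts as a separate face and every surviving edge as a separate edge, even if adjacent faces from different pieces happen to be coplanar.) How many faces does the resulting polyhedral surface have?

50

A decagonal antiprism: V=20, E=40, F=22.
Attach a regular icosahedron (V=12, E=30, F=20) along a 3-gon: merge 3 vertices and 3 edges, delete both glued faces → V=29, E=67, F=40.
Attach a pentagonal antiprism (V=10, E=20, F=12) along a 3-gon: merge 3 vertices and 3 edges, delete both glued faces → V=36, E=84, F=50.
Check: V − E + F = 36 − 84 + 50 = 2.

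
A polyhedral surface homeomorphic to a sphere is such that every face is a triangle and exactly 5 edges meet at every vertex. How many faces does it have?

20

Each face has 3 edges and each edge borders two faces, so 2E = 3F.
Each vertex has degree 5, so 5V = 2E and hence V = 3F/5.
Euler: V − E + F = 2 ⇒ (3F/5) − (3F/2) + F = 2.
Multiply by 10: (6 − 15 + 10)F = 20, i.e. 1F = 20.
So F = 20, E = 3·20/2 = 30, V = 3·20/5 = 12.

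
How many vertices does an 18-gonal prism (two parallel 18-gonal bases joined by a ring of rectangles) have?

36

A prism on an n-gon has two n-gon bases and n rectangular sides: V = 2·18 = 36, E = 3·18 = 54, F = 18 + 2 = 20.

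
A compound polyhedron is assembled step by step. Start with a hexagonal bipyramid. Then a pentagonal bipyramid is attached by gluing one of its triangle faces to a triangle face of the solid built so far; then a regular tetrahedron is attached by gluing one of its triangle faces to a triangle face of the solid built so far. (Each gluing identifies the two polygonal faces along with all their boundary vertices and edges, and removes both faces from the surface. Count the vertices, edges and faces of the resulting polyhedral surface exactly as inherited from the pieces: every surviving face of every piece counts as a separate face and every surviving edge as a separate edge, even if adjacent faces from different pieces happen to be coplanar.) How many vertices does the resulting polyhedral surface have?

13

A hexagonal bipyramid: V=8, E=18, F=12.
Attach a pentagonal bipyramid (V=7, E=15, F=10) along a 3-gon: merge 3 vertices and 3 edges, delete both glued faces → V=12, E=30, F=20.
Attach a regular tetrahedron (V=4, E=6, F=4) along a 3-gon: merge 3 vertices and 3 edges, delete both glued faces → V=13, E=33, F=22.
Check: V − E + F = 13 − 33 + 22 = 2.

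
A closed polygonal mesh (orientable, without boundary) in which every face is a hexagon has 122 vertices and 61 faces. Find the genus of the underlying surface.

Every face is a hexagon, so 2E = 6·61 = 366, giving E = 183.
χ = V − E + F = 122 − 183 + 61 = 0.
For a closed orientable surface χ = 2 − 2g, so g = (2 − (0))/2 = 1.

1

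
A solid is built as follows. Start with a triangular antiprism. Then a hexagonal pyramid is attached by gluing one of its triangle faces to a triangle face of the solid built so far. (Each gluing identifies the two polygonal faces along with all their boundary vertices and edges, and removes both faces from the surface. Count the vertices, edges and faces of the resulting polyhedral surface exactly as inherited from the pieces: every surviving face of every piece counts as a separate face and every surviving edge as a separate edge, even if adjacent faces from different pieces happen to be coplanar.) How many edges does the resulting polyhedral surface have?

21

A triangular antiprism: V=6, E=12, F=8.
Attach a hexagonal pyramid (V=7, E=12, F=7) along a 3-gon: merge 3 vertices and 3 edges, delete both glued faces → V=10, E=21, F=13.
Check: V − E + F = 10 − 21 + 13 = 2.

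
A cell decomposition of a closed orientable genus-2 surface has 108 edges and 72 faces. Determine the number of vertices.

34

For a closed orientable surface of genus 2, χ = 2 − 2·2 = -2.
V = -2 + E − F = -2 + 108 − 72 = 34.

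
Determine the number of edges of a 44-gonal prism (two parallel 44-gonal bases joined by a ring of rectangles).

132

A prism on an n-gon has two n-gon bases and n rectangular sides: V = 2·44 = 88, E = 3·44 = 132, F = 44 + 2 = 46.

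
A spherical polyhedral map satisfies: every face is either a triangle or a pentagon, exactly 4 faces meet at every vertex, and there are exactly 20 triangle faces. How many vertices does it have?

30

Let x be the number of pentagons; then F = 20 + x.
Edge–face incidences: 2E = 3·20 + 5·x = 60 + 5x.
Every vertex has degree 4, so 4V = 2E.
Euler: V − E + F = 2 ⇒ (2E)/4 − E + (20 + x) = 2.
Multiply by 8: 2·(2E) − 4·(2E) + 8·(20 + x) = 16, i.e. 160 + 8x − 2·(60 + 5x) = 16.
Collecting terms: −2x + 40 = 16, so −2x = −24, so x = 12.
Then 2E = 60 + 5·12 = 120, so E = 60, V = 2E/4 = 30, F = 20 + 12 = 32.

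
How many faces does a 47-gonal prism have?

A prism on an n-gon has two n-gon bases and n rectangular sides: V = 2·47 = 94, E = 3·47 = 141, F = 47 + 2 = 49.

49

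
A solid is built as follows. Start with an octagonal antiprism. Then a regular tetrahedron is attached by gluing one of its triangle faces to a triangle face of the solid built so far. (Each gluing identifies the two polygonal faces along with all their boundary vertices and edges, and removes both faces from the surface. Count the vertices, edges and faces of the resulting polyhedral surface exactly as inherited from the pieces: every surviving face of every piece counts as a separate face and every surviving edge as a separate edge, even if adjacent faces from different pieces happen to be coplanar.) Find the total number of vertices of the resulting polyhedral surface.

17

An octagonal antiprism: V=16, E=32, F=18.
Attach a regular tetrahedron (V=4, E=6, F=4) along a 3-gon: merge 3 vertices and 3 edges, delete both glued faces → V=17, E=35, F=20.
Check: V − E + F = 17 − 35 + 20 = 2.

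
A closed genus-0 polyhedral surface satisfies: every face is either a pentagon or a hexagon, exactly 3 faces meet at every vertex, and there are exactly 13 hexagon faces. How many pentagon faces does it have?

Let x be the number of pentagons; then F = 13 + x.
Edge–face incidences: 2E = 6·13 + 5·x = 78 + 5x.
Every vertex has degree 3, so 3V = 2E.
Euler: V − E + F = 2 ⇒ (2E)/3 − E + (13 + x) = 2.
Multiply by 6: 2·(2E) − 3·(2E) + 6·(13 + x) = 12, i.e. 78 + 6x − (78 + 5x) = 12.
Collecting terms: x = 12.
Then 2E = 78 + 5·12 = 138, so E = 69, V = 2E/3 = 46, F = 13 + 12 = 25.

12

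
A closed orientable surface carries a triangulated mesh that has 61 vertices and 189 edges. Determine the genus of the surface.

Every face is a triangle and each edge borders two faces, so 3F = 2·189, giving F = 126.
χ = V − E + F = 61 − 189 + 126 = -2.
For a closed orientable surface χ = 2 − 2g, so g = (2 − (-2))/2 = 2.

2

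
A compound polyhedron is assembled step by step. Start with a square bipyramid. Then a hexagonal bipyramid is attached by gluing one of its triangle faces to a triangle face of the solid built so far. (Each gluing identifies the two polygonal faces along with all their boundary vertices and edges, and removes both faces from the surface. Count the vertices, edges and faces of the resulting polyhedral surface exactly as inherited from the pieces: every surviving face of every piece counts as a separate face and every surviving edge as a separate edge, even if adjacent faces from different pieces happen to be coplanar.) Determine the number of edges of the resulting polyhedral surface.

A square bipyramid: V=6, E=12, F=8.
Attach a hexagonal bipyramid (V=8, E=18, F=12) along a 3-gon: merge 3 vertices and 3 edges, delete both glued faces → V=11, E=27, F=18.
Check: V − E + F = 11 − 27 + 18 = 2.

27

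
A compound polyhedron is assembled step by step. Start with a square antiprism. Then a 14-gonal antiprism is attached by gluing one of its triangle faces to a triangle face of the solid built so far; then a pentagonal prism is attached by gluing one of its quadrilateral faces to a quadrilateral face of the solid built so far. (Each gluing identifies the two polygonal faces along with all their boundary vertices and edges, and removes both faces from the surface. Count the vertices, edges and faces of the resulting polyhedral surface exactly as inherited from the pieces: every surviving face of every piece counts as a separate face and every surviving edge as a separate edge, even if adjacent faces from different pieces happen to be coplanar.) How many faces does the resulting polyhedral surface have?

43

A square antiprism: V=8, E=16, F=10.
Attach a 14-gonal antiprism (V=28, E=56, F=30) along a 3-gon: merge 3 vertices and 3 edges, delete both glued faces → V=33, E=69, F=38.
Attach a pentagonal prism (V=10, E=15, F=7) along a 4-gon: merge 4 vertices and 4 edges, delete both glued faces → V=39, E=80, F=43.
Check: V − E + F = 39 − 80 + 43 = 2.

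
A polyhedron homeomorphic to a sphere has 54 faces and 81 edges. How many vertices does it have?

29

Here V − E + F = 2.
V = 2 + E − F = 2 + 81 − 54 = 29.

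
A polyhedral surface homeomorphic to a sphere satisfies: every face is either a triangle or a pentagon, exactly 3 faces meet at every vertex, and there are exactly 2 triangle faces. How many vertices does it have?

Let x be the number of pentagons; then F = 2 + x.
Edge–face incidences: 2E = 3·2 + 5·x = 6 + 5x.
Every vertex has degree 3, so 3V = 2E.
Euler: V − E + F = 2 ⇒ (2E)/3 − E + (2 + x) = 2.
Multiply by 6: 2·(2E) − 3·(2E) + 6·(2 + x) = 12, i.e. 12 + 6x − (6 + 5x) = 12.
Collecting terms: x + 6 = 12, so x = 6.
Then 2E = 6 + 5·6 = 36, so E = 18, V = 2E/3 = 12, F = 2 + 6 = 8.

12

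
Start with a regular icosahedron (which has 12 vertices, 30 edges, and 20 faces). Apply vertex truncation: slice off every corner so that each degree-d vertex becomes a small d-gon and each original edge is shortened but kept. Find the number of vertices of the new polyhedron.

60

Truncation replaces each original edge-end by a new vertex, so V′ = 2E = 60.
Each original edge survives, and each old vertex of degree d contributes d new edges; summing degrees gives Σd = 2E, so E′ = E + 2E = 3E = 90.
Each original face survives and each original vertex becomes one new face: F′ = F + V = 32.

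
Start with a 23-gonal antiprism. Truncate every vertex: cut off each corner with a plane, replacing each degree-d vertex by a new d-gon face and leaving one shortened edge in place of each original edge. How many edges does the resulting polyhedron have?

The base solid has V = 46, E = 92, F = 48.
Truncation replaces each original edge-end by a new vertex, so V′ = 2E = 184.
Each original edge survives, and each old vertex of degree d contributes d new edges; summing degrees gives Σd = 2E, so E′ = E + 2E = 3E = 276.
Each original face survives and each original vertex becomes one new face: F′ = F + V = 94.

276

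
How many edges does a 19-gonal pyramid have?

38

A pyramid on an n-gon base has one n-gon and n triangles: V = 19 + 1 = 20, E = 2·19 = 38, F = 19 + 1 = 20.
Check: V − E + F = 20 − 38 + 20 = 2.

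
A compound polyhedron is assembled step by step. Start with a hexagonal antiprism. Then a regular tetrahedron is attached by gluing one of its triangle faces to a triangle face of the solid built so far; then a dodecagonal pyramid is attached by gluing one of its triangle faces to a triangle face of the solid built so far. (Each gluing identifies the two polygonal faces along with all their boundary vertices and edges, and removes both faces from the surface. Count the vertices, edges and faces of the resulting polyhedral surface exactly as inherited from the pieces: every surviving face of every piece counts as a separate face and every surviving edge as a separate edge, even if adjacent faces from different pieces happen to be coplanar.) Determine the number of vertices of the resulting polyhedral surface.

A hexagonal antiprism: V=12, E=24, F=14.
Attach a regular tetrahedron (V=4, E=6, F=4) along a 3-gon: merge 3 vertices and 3 edges, delete both glued faces → V=13, E=27, F=16.
Attach a dodecagonal pyramid (V=13, E=24, F=13) along a 3-gon: merge 3 vertices and 3 edges, delete both glued faces → V=23, E=48, F=27.
Check: V − E + F = 23 − 48 + 27 = 2.

23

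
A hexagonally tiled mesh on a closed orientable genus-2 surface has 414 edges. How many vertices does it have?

274

χ = 2 − 2·2 = -2, and every face is a hexagon so 6F = 2E.
F = 2E/6 = 138. Then V = -2 + E − F = -2 + 414 − 138 = 274.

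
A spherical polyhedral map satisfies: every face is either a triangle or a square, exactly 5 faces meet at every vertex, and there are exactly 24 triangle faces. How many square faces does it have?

2

Let x be the number of squares; then F = 24 + x.
Edge–face incidences: 2E = 3·24 + 4·x = 72 + 4x.
Every vertex has degree 5, so 5V = 2E.
Euler: V − E + F = 2 ⇒ (2E)/5 − E + (24 + x) = 2.
Multiply by 10: 2·(2E) − 5·(2E) + 10·(24 + x) = 20, i.e. 240 + 10x − 3·(72 + 4x) = 20.
Collecting terms: −2x + 24 = 20, so −2x = −4, so x = 2.
Then 2E = 72 + 4·2 = 80, so E = 40, V = 2E/5 = 16, F = 24 + 2 = 26.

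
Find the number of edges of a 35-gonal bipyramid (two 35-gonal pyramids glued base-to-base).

105

A bipyramid over an n-gon has 2n triangular faces and n + 2 vertices: V = 35 + 2 = 37, E = 3·35 = 105, F = 2·35 = 70.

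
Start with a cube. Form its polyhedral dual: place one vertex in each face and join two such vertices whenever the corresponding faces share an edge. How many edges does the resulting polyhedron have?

12

The base solid has V = 8, E = 12, F = 6.
The dual swaps V and F and preserves E: V′ = F = 6, E′ = E = 12, F′ = V = 8.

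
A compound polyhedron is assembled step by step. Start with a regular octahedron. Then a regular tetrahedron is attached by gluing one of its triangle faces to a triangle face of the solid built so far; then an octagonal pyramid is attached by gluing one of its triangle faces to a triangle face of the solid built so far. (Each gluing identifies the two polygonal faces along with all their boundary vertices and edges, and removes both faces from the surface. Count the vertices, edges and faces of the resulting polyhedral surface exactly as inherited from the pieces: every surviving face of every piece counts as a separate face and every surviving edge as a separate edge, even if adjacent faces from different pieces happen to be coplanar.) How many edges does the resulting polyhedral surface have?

A regular octahedron: V=6, E=12, F=8.
Attach a regular tetrahedron (V=4, E=6, F=4) along a 3-gon: merge 3 vertices and 3 edges, delete both glued faces → V=7, E=15, F=10.
Attach an octagonal pyramid (V=9, E=16, F=9) along a 3-gon: merge 3 vertices and 3 edges, delete both glued faces → V=13, E=28, F=17.
Check: V − E + F = 13 − 28 + 17 = 2.

28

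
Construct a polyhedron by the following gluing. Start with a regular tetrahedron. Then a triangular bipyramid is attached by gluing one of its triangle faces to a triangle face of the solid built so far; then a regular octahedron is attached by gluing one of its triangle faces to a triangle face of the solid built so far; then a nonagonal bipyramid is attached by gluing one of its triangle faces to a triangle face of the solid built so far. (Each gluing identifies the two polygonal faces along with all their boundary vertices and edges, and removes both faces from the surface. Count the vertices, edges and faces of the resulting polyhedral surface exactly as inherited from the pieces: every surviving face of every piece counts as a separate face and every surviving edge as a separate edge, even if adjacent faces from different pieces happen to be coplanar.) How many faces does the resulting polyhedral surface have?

30

A regular tetrahedron: V=4, E=6, F=4.
Attach a triangular bipyramid (V=5, E=9, F=6) along a 3-gon: merge 3 vertices and 3 edges, delete both glued faces → V=6, E=12, F=8.
Attach a regular octahedron (V=6, E=12, F=8) along a 3-gon: merge 3 vertices and 3 edges, delete both glued faces → V=9, E=21, F=14.
Attach a nonagonal bipyramid (V=11, E=27, F=18) along a 3-gon: merge 3 vertices and 3 edges, delete both glued faces → V=17, E=45, F=30.
Check: V − E + F = 17 − 45 + 30 = 2.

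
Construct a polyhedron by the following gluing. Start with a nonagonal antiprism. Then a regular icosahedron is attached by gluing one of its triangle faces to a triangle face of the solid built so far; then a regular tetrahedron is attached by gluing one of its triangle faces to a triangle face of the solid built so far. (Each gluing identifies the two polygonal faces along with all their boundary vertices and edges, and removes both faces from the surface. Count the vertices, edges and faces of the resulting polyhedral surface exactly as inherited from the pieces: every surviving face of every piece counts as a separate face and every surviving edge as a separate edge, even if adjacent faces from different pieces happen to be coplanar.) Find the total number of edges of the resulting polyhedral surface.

A nonagonal antiprism: V=18, E=36, F=20.
Attach a regular icosahedron (V=12, E=30, F=20) along a 3-gon: merge 3 vertices and 3 edges, delete both glued faces → V=27, E=63, F=38.
Attach a regular tetrahedron (V=4, E=6, F=4) along a 3-gon: merge 3 vertices and 3 edges, delete both glued faces → V=28, E=66, F=40.
Check: V − E + F = 28 − 66 + 40 = 2.

66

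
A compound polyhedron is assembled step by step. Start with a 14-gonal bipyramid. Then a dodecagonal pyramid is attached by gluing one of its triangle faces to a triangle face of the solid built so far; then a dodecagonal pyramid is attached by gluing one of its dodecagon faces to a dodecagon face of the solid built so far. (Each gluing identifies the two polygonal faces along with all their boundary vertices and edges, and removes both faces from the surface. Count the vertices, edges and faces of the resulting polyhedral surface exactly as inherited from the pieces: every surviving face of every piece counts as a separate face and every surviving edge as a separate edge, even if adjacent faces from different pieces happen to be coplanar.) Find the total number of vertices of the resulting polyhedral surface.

27

A 14-gonal bipyramid: V=16, E=42, F=28.
Attach a dodecagonal pyramid (V=13, E=24, F=13) along a 3-gon: merge 3 vertices and 3 edges, delete both glued faces → V=26, E=63, F=39.
Attach a dodecagonal pyramid (V=13, E=24, F=13) along a 12-gon: merge 12 vertices and 12 edges, delete both glued faces → V=27, E=75, F=50.
Check: V − E + F = 27 − 75 + 50 = 2.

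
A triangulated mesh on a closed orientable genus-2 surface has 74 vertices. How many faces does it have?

152

χ = 2 − 2·2 = -2, and every face is a triangle so 3F = 2E.
V − E + F = -2 with E = 3F/2 gives 74 − (3/2 − 1)·F = -2, so F = 152 and E = 228.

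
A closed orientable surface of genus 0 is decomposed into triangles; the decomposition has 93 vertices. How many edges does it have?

273

χ = 2 − 2·0 = 2, and every face is a triangle so 3F = 2E.
V − E + F = 2 with E = 3F/2 gives 93 − (3/2 − 1)·F = 2, so F = 182 and E = 273.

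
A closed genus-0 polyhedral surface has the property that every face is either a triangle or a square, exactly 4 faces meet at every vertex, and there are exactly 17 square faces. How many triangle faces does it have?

8

Let x be the number of triangles; then F = 17 + x.
Edge–face incidences: 2E = 4·17 + 3·x = 68 + 3x.
Every vertex has degree 4, so 4V = 2E.
Euler: V − E + F = 2 ⇒ (2E)/4 − E + (17 + x) = 2.
Multiply by 8: 2·(2E) − 4·(2E) + 8·(17 + x) = 16, i.e. 136 + 8x − 2·(68 + 3x) = 16.
Collecting terms: 2x = 16, so x = 8.
Then 2E = 68 + 3·8 = 92, so E = 46, V = 2E/4 = 23, F = 17 + 8 = 25.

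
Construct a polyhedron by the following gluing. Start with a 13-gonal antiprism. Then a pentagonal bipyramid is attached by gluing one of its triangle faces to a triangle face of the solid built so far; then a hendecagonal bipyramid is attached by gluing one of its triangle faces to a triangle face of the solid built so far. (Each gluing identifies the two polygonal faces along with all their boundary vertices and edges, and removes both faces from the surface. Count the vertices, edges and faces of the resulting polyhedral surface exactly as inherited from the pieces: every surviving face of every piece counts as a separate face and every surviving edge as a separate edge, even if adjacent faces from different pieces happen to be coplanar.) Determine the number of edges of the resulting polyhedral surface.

94

A 13-gonal antiprism: V=26, E=52, F=28.
Attach a pentagonal bipyramid (V=7, E=15, F=10) along a 3-gon: merge 3 vertices and 3 edges, delete both glued faces → V=30, E=64, F=36.
Attach a hendecagonal bipyramid (V=13, E=33, F=22) along a 3-gon: merge 3 vertices and 3 edges, delete both glued faces → V=40, E=94, F=56.
Check: V − E + F = 40 − 94 + 56 = 2.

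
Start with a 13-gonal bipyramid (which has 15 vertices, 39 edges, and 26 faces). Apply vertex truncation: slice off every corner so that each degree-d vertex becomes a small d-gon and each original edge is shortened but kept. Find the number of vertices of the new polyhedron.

Truncation replaces each original edge-end by a new vertex, so V′ = 2E = 78.
Each original edge survives, and each old vertex of degree d contributes d new edges; summing degrees gives Σd = 2E, so E′ = E + 2E = 3E = 117.
Each original face survives and each original vertex becomes one new face: F′ = F + V = 41.

78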